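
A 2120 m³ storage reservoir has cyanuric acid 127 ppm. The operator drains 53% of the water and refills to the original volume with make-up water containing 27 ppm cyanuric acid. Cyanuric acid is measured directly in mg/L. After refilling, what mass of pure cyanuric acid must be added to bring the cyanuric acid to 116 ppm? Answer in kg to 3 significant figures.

Volume: 2120 m³ = 2,120,000 L.
After draining 53% and refilling: 127 × 0.47 + 27 × 0.53 = 74 ppm.
Deficit to target: 116 − 74 = 42 mg/L.
Mass: 42 mg/L × 2,120,000 L = 89,040 g cyanuric acid.

89.0 kg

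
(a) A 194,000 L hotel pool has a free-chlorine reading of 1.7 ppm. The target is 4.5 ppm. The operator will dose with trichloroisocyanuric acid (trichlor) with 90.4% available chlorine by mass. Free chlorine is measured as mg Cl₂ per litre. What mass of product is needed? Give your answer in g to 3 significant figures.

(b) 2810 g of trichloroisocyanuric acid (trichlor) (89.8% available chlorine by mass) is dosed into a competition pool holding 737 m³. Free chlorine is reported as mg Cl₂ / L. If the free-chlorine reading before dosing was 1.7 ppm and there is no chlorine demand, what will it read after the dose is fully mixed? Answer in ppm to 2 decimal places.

(a) 601 g; (b) 5.12 ppm

(a) Chlorine deficit: 4.5 − 1.7 = 2.8 ppm = 2.8 mg/L as Cl₂.
(a) Cl₂ equivalent needed: 2.8 mg/L × 194,000 L = 543,200 mg = 543.2 g.
(a) Product at 90.4% available chlorine: 543.2 / 0.904 = 600.9 g.

(b) Volume: 737 m³ = 737,000 L.
(b) Available chlorine delivered: 2810 g × 0.898 = 2523 g as Cl₂.
(b) Concentration rise: 2523 g / 737,000 L = 3.424 mg/L = 3.42 ppm.
(b) Final FC: 1.7 + 3.42 = 5.12 ppm.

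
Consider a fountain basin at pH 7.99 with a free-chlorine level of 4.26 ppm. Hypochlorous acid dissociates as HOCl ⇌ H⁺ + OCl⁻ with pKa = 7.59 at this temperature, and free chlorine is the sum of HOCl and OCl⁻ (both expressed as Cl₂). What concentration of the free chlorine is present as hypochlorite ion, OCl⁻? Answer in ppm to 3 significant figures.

3.05 ppm

[OCl⁻]/[HOCl] = 10^(pH − pKa) = 10^(7.99 − 7.59) = 10^0.40 = 2.512.
Fraction as HOCl = 1 / (1 + 2.512) = 0.2847.
OCl⁻ = (1 − 0.2847) × 4.26 ppm = 3.047 ppm.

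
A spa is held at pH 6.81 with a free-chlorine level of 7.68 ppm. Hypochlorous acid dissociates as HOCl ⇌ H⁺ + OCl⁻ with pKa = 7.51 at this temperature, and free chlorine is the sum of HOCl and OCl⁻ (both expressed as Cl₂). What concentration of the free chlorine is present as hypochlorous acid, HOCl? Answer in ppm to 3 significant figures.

[OCl⁻]/[HOCl] = 10^(pH − pKa) = 10^(6.81 − 7.51) = 10^-0.70 = 0.1995.
Fraction as HOCl = 1 / (1 + 0.1995) = 0.8337.
HOCl = 0.8337 × 7.68 ppm = 6.403 ppm.

6.40 ppm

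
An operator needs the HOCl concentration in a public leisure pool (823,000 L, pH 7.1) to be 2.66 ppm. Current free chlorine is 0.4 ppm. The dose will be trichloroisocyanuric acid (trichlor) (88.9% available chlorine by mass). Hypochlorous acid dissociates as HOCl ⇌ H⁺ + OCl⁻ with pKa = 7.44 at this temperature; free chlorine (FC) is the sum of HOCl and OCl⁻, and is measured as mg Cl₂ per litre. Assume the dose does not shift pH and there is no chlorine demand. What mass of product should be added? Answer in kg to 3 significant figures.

[OCl⁻]/[HOCl] = 10^(pH − pKa) = 10^(7.1 − 7.44) = 0.4571; fraction as HOCl = 1/(1 + 0.4571) = 0.6863.
Free chlorine required for 2.66 ppm HOCl: 2.66 / 0.6863 = 3.876 ppm.
FC to add: 3.876 − 0.4 = 3.476 mg/L as Cl₂.
Cl₂ equivalent: 3.476 mg/L × 823,000 L = 2861 g.
Product at 88.9% available Cl: 2861 / 0.889 = 3218 g.

3.22 kg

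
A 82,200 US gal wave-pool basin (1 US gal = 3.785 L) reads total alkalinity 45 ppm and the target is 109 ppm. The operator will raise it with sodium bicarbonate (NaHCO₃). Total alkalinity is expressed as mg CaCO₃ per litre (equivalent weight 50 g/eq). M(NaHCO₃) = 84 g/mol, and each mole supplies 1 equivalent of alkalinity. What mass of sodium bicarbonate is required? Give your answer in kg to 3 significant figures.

Volume: 82,200 US gal × 3.785 L/gal = 311,127 L.
Alkalinity to add: (109 − 45) = 64 mg/L as CaCO₃ × 311,127 L = 19,910 g as CaCO₃.
Equivalents: 19,910 g ÷ 50 g/eq = 398.2 eq.
NaHCO₃ supplies 1 eq per mole → 398.2 mol.
Mass: 398.2 mol × 84 g/mol = 33,450 g.

33.5 kg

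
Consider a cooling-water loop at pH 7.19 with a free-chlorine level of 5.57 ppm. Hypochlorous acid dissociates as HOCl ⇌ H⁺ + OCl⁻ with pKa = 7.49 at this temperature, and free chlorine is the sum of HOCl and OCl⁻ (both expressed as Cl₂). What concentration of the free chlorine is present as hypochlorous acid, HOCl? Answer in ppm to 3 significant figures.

3.71 ppm

[OCl⁻]/[HOCl] = 10^(pH − pKa) = 10^(7.19 − 7.49) = 10^-0.30 = 0.5012.
Fraction as HOCl = 1 / (1 + 0.5012) = 0.6661.
HOCl = 0.6661 × 5.57 ppm = 3.71 ppm.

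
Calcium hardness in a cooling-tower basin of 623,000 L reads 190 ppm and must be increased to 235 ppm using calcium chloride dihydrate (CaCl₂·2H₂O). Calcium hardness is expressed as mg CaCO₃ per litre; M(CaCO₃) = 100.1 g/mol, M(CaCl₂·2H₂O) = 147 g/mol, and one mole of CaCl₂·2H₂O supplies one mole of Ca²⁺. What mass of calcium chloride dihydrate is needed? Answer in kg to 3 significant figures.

Hardness to add: (235 − 190) = 45 mg/L as CaCO₃ × 623,000 L = 28,040 g as CaCO₃.
Moles of Ca²⁺ (1 mol Ca²⁺ ≡ 1 mol CaCO₃): 28,040 / 100.1 g/mol = 280.1 mol.
Mass of CaCl₂·2H₂O: 280.1 × 147 = 41,170 g.

41.2 kg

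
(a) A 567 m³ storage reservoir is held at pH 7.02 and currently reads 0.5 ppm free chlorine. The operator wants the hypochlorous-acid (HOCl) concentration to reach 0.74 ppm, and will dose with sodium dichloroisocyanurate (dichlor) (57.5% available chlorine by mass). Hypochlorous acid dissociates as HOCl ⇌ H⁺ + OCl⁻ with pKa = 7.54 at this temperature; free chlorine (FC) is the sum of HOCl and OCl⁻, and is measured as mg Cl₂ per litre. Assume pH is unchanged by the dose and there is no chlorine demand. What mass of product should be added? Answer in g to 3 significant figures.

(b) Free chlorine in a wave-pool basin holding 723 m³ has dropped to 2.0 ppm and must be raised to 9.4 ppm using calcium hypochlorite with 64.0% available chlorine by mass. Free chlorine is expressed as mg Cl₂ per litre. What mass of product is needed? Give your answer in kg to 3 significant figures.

(a) Volume: 567 m³ = 567,000 L.
(a) [OCl⁻]/[HOCl] = 10^(pH − pKa) = 10^(7.02 − 7.54) = 0.302; fraction as HOCl = 1/(1 + 0.302) = 0.7681.
(a) Free chlorine required for 0.74 ppm HOCl: 0.74 / 0.7681 = 0.9635 ppm.
(a) FC to add: 0.9635 − 0.5 = 0.4635 mg/L as Cl₂.
(a) Cl₂ equivalent: 0.4635 mg/L × 567,000 L = 262.8 g.
(a) Product at 57.5% available Cl: 262.8 / 0.575 = 457 g.

(b) Volume: 723 m³ = 723,000 L.
(b) Chlorine deficit: 9.4 − 2.0 = 7.4 ppm = 7.4 mg/L as Cl₂.
(b) Cl₂ equivalent needed: 7.4 mg/L × 723,000 L = 5,350,000 mg = 5350 g.
(b) Product at 64.0% available chlorine: 5350 / 0.64 = 8360 g.

(a) 457 g; (b) 8.36 kg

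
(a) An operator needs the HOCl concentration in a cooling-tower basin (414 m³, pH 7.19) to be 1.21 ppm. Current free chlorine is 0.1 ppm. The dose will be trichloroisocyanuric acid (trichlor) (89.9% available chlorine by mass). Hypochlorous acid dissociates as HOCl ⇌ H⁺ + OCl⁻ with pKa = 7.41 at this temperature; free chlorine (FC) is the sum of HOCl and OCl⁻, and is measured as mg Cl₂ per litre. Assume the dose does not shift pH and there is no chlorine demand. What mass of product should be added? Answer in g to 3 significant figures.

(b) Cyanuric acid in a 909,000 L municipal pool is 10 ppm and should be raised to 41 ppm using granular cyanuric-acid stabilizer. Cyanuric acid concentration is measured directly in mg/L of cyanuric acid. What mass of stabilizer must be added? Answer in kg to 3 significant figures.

(a) 847 g; (b) 28.2 kg

(a) Volume: 414 m³ = 414,000 L.
(a) [OCl⁻]/[HOCl] = 10^(pH − pKa) = 10^(7.19 − 7.41) = 0.6026; fraction as HOCl = 1/(1 + 0.6026) = 0.624.
(a) Free chlorine required for 1.21 ppm HOCl: 1.21 / 0.624 = 1.939 ppm.
(a) FC to add: 1.939 − 0.1 = 1.839 mg/L as Cl₂.
(a) Cl₂ equivalent: 1.839 mg/L × 414,000 L = 761.4 g.
(a) Product at 89.9% available Cl: 761.4 / 0.899 = 846.9 g.

(b) CYA to add: (41 − 10) = 31 mg/L × 909,000 L = 28,180 g cyanuric acid.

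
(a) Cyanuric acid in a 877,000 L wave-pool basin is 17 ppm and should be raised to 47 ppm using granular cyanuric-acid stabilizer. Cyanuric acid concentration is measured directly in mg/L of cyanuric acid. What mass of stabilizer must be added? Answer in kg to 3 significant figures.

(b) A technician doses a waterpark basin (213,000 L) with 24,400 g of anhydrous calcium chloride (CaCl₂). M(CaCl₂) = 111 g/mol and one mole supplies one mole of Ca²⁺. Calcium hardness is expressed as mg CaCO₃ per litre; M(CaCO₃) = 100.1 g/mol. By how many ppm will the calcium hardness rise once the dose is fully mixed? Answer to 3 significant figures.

(a) 26.3 kg; (b) 103 ppm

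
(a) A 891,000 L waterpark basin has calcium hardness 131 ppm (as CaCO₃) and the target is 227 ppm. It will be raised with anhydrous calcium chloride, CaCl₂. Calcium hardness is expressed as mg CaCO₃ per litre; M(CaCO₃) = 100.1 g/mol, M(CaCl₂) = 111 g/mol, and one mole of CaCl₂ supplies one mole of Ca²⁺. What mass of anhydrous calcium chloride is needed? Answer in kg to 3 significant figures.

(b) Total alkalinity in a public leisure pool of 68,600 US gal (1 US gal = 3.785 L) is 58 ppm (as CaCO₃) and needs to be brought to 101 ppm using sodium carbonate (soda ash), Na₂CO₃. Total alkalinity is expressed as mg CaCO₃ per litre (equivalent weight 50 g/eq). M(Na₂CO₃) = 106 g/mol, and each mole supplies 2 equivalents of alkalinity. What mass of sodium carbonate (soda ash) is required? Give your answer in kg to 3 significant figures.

(a) 94.9 kg; (b) 11.8 kg

(a) Hardness to add: (227 − 131) = 96 mg/L as CaCO₃ × 891,000 L = 85,540 g as CaCO₃.
(a) Moles of Ca²⁺ (1 mol Ca²⁺ ≡ 1 mol CaCO₃): 85,540 / 100.1 g/mol = 854.5 mol.
(a) Mass of CaCl₂: 854.5 × 111 = 94,850 g.

(b) Volume: 68,600 US gal × 3.785 L/gal = 259,651 L.
(b) Alkalinity to add: (101 − 58) = 43 mg/L as CaCO₃ × 259,651 L = 11,160 g as CaCO₃.
(b) Equivalents: 11,160 g ÷ 50 g/eq = 223.3 eq.
(b) Each mole of Na₂CO₃ supplies 2 eq, so 223.3 / 2 = 111.6 mol.
(b) Mass: 111.6 mol × 106 g/mol = 11,830 g.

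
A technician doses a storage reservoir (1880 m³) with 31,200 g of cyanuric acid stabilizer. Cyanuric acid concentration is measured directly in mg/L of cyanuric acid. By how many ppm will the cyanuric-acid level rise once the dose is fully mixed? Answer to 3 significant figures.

16.6 ppm

Volume: 1880 m³ = 1,880,000 L.
Rise: 31,200 g / 1,880,000 L × 1000 = 16.6 mg/L.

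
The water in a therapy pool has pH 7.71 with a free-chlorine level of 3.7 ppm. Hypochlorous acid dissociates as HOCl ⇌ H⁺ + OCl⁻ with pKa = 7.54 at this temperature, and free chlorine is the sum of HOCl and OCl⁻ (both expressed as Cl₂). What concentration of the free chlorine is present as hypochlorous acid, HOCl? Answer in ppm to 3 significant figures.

[OCl⁻]/[HOCl] = 10^(pH − pKa) = 10^(7.71 − 7.54) = 10^0.17 = 1.479.
Fraction as HOCl = 1 / (1 + 1.479) = 0.4034.
HOCl = 0.4034 × 3.7 ppm = 1.492 ppm.

1.49 ppm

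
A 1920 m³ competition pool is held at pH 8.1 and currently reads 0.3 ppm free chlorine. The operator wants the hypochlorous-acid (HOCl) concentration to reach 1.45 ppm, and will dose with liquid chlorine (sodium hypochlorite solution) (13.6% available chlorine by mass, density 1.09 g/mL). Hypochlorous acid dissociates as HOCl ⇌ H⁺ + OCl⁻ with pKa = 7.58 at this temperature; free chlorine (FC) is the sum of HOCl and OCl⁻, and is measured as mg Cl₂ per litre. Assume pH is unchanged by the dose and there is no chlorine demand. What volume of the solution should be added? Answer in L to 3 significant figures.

Volume: 1920 m³ = 1,920,000 L.
[OCl⁻]/[HOCl] = 10^(pH − pKa) = 10^(8.1 − 7.58) = 3.311; fraction as HOCl = 1/(1 + 3.311) = 0.2319.
Free chlorine required for 1.45 ppm HOCl: 1.45 / 0.2319 = 6.251 ppm.
FC to add: 6.251 − 0.3 = 5.951 mg/L as Cl₂.
Cl₂ equivalent: 5.951 mg/L × 1,920,000 L = 11,430 g.
Product at 13.6% available Cl: 11,430 / 0.136 = 84,020 g.
Volume: 84,020 g ÷ 1.09 g/mL = 77,080 mL.

77.1 L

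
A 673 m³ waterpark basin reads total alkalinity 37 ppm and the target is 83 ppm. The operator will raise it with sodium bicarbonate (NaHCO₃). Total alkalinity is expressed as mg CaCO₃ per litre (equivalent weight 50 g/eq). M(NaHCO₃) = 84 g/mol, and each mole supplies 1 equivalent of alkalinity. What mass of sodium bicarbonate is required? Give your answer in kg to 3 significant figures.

Volume: 673 m³ = 673,000 L.
Alkalinity to add: (83 − 37) = 46 mg/L as CaCO₃ × 673,000 L = 30,960 g as CaCO₃.
Equivalents: 30,960 g ÷ 50 g/eq = 619.2 eq.
NaHCO₃ supplies 1 eq per mole → 619.2 mol.
Mass: 619.2 mol × 84 g/mol = 52,010 g.

52.0 kg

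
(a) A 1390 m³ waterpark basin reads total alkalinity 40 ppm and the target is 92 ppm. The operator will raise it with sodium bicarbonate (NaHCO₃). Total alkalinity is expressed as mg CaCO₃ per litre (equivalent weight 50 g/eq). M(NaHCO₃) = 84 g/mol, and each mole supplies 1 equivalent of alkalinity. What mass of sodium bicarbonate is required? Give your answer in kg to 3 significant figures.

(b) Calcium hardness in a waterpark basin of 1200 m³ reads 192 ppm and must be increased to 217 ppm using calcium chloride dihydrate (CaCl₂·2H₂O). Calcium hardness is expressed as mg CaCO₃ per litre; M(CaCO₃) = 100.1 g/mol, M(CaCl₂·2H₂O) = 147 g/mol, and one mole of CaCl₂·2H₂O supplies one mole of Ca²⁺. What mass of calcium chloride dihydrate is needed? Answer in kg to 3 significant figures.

(a) Volume: 1390 m³ = 1,390,000 L.
(a) Alkalinity to add: (92 − 40) = 52 mg/L as CaCO₃ × 1,390,000 L = 72,280 g as CaCO₃.
(a) Equivalents: 72,280 g ÷ 50 g/eq = 1446 eq.
(a) NaHCO₃ supplies 1 eq per mole → 1446 mol.
(a) Mass: 1446 mol × 84 g/mol = 121,400 g.

(b) Volume: 1200 m³ = 1,200,000 L.
(b) Hardness to add: (217 − 192) = 25 mg/L as CaCO₃ × 1,200,000 L = 30,000 g as CaCO₃.
(b) Moles of Ca²⁺ (1 mol Ca²⁺ ≡ 1 mol CaCO₃): 30,000 / 100.1 g/mol = 299.7 mol.
(b) Mass of CaCl₂·2H₂O: 299.7 × 147 = 44,060 g.

(a) 121 kg; (b) 44.1 kg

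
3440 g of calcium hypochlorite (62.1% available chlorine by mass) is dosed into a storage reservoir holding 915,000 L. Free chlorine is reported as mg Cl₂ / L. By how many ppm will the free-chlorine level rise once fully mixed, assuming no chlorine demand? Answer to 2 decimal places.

Available chlorine delivered: 3440 g × 0.621 = 2136 g as Cl₂.
Concentration rise: 2136 g / 915,000 L = 2.335 mg/L = 2.33 ppm.

2.33 ppm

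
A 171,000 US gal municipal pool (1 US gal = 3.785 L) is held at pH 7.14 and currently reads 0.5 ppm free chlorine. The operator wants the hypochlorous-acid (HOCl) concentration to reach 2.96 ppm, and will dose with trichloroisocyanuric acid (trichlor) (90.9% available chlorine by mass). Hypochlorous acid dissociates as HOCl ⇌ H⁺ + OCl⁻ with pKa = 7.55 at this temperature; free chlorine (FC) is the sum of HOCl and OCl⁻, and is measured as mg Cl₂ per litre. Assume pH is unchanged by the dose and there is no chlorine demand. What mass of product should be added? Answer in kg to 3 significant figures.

Volume: 171,000 US gal × 3.785 L/gal = 647,235 L.
[OCl⁻]/[HOCl] = 10^(pH − pKa) = 10^(7.14 − 7.55) = 0.389; fraction as HOCl = 1/(1 + 0.389) = 0.7199.
Free chlorine required for 2.96 ppm HOCl: 2.96 / 0.7199 = 4.112 ppm.
FC to add: 4.112 − 0.5 = 3.612 mg/L as Cl₂.
Cl₂ equivalent: 3.612 mg/L × 647,235 L = 2338 g.
Product at 90.9% available Cl: 2338 / 0.909 = 2572 g.

2.57 kg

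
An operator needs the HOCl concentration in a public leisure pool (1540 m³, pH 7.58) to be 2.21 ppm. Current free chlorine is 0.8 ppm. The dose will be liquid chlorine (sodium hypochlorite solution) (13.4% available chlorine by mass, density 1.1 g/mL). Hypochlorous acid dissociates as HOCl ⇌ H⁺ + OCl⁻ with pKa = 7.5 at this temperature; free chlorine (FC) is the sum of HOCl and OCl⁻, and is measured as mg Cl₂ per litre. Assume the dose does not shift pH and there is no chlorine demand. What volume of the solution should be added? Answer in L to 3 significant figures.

42.5 L

Volume: 1540 m³ = 1,540,000 L.
[OCl⁻]/[HOCl] = 10^(pH − pKa) = 10^(7.58 − 7.5) = 1.202; fraction as HOCl = 1/(1 + 1.202) = 0.4541.
Free chlorine required for 2.21 ppm HOCl: 2.21 / 0.4541 = 4.867 ppm.
FC to add: 4.867 − 0.8 = 4.067 mg/L as Cl₂.
Cl₂ equivalent: 4.067 mg/L × 1,540,000 L = 6263 g.
Product at 13.4% available Cl: 6263 / 0.134 = 46,740 g.
Volume: 46,740 g ÷ 1.1 g/mL = 42,490 mL.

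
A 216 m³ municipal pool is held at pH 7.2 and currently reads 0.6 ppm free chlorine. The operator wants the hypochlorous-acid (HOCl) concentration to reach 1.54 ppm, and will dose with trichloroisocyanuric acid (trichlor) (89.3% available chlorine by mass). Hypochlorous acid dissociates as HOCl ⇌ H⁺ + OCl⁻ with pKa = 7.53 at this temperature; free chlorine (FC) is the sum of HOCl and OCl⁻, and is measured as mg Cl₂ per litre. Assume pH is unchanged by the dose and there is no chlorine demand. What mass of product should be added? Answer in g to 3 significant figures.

402 g

Volume: 216 m³ = 216,000 L.
[OCl⁻]/[HOCl] = 10^(pH − pKa) = 10^(7.2 − 7.53) = 0.4677; fraction as HOCl = 1/(1 + 0.4677) = 0.6813.
Free chlorine required for 1.54 ppm HOCl: 1.54 / 0.6813 = 2.26 ppm.
FC to add: 2.26 − 0.6 = 1.66 mg/L as Cl₂.
Cl₂ equivalent: 1.66 mg/L × 216,000 L = 358.6 g.
Product at 89.3% available Cl: 358.6 / 0.893 = 401.6 g.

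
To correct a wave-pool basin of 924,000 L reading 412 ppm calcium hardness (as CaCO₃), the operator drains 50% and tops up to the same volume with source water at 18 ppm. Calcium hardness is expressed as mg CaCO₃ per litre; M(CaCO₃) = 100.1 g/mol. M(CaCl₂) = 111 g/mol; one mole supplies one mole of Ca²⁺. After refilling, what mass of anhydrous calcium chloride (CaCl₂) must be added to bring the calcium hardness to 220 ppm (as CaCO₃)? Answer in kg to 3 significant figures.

After draining 50% and refilling: 412 × 0.50 + 18 × 0.50 = 215 ppm.
Deficit to target: 220 − 215 = 5 mg/L.
As CaCO₃: 5 mg/L × 924,000 L = 4620 g; ÷ 100.1 = 46.15 mol Ca²⁺.
Mass: 46.15 × 111 = 5123 g.

5.12 kg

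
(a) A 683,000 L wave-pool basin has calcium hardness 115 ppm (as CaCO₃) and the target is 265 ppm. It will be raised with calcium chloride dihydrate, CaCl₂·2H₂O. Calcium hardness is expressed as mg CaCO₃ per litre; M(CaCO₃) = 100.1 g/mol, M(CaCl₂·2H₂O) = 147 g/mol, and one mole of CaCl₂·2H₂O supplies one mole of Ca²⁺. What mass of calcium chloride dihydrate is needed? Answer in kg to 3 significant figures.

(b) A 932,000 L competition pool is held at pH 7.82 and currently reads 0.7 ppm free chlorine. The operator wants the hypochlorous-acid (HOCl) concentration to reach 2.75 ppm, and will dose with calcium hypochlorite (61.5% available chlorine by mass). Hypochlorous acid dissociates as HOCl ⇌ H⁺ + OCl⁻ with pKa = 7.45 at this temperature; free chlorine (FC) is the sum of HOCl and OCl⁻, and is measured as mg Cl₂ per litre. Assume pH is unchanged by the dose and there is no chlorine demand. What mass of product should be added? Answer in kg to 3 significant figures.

(a) Hardness to add: (265 − 115) = 150 mg/L as CaCO₃ × 683,000 L = 102,400 g as CaCO₃.
(a) Moles of Ca²⁺ (1 mol Ca²⁺ ≡ 1 mol CaCO₃): 102,400 / 100.1 g/mol = 1023 mol.
(a) Mass of CaCl₂·2H₂O: 1023 × 147 = 150,500 g.

(b) [OCl⁻]/[HOCl] = 10^(pH − pKa) = 10^(7.82 − 7.45) = 2.344; fraction as HOCl = 1/(1 + 2.344) = 0.299.
(b) Free chlorine required for 2.75 ppm HOCl: 2.75 / 0.299 = 9.197 ppm.
(b) FC to add: 9.197 − 0.7 = 8.497 mg/L as Cl₂.
(b) Cl₂ equivalent: 8.497 mg/L × 932,000 L = 7919 g.
(b) Product at 61.5% available Cl: 7919 / 0.615 = 12,880 g.

(a) 150 kg; (b) 12.9 kg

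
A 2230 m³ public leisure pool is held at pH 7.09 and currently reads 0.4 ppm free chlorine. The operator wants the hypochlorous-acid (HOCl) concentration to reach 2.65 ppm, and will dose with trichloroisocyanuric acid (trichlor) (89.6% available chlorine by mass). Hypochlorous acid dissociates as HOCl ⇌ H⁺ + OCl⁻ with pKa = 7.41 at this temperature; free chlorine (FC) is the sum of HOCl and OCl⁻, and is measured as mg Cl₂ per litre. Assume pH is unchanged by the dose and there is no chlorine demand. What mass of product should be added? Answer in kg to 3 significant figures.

Volume: 2230 m³ = 2,230,000 L.
[OCl⁻]/[HOCl] = 10^(pH − pKa) = 10^(7.09 − 7.41) = 0.4786; fraction as HOCl = 1/(1 + 0.4786) = 0.6763.
Free chlorine required for 2.65 ppm HOCl: 2.65 / 0.6763 = 3.918 ppm.
FC to add: 3.918 − 0.4 = 3.518 mg/L as Cl₂.
Cl₂ equivalent: 3.518 mg/L × 2,230,000 L = 7846 g.
Product at 89.6% available Cl: 7846 / 0.896 = 8757 g.

8.76 kg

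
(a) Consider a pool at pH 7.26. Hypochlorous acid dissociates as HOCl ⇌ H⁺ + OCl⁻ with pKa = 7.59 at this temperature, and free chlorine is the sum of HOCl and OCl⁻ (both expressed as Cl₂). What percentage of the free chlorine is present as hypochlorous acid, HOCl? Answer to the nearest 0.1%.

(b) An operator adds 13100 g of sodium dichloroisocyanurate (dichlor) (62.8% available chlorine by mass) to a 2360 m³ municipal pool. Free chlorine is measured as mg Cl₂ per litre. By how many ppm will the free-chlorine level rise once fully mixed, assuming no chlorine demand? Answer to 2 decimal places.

(a) 68.1%; (b) 3.49 ppm

(a) [OCl⁻]/[HOCl] = 10^(pH − pKa) = 10^(7.26 − 7.59) = 10^-0.33 = 0.4677.
(a) Fraction as HOCl = 1 / (1 + 0.4677) = 0.6813.

(b) Volume: 2360 m³ = 2,360,000 L.
(b) Available chlorine delivered: 13,100 g × 0.628 = 8227 g as Cl₂.
(b) Concentration rise: 8227 g / 2,360,000 L = 3.486 mg/L = 3.49 ppm.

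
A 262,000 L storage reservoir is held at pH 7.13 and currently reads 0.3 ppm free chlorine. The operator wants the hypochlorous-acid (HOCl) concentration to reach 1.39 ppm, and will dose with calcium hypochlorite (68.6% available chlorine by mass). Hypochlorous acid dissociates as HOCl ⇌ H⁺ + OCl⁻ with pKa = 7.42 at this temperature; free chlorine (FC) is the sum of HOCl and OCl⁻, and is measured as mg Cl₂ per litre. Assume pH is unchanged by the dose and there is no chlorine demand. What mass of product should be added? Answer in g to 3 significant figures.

[OCl⁻]/[HOCl] = 10^(pH − pKa) = 10^(7.13 − 7.42) = 0.5129; fraction as HOCl = 1/(1 + 0.5129) = 0.661.
Free chlorine required for 1.39 ppm HOCl: 1.39 / 0.661 = 2.103 ppm.
FC to add: 2.103 − 0.3 = 1.803 mg/L as Cl₂.
Cl₂ equivalent: 1.803 mg/L × 262,000 L = 472.4 g.
Product at 68.6% available Cl: 472.4 / 0.686 = 688.6 g.

689 g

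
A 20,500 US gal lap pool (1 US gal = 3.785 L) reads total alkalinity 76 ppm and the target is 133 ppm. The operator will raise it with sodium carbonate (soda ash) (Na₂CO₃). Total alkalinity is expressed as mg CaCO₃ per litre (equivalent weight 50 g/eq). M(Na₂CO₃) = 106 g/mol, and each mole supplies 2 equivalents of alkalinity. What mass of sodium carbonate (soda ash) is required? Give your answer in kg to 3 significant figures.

4.69 kg

Volume: 20,500 US gal × 3.785 L/gal = 77,592 L.
Alkalinity to add: (133 − 76) = 57 mg/L as CaCO₃ × 77,592 L = 4423 g as CaCO₃.
Equivalents: 4423 g ÷ 50 g/eq = 88.46 eq.
Each mole of Na₂CO₃ supplies 2 eq, so 88.46 / 2 = 44.23 mol.
Mass: 44.23 mol × 106 g/mol = 4688 g.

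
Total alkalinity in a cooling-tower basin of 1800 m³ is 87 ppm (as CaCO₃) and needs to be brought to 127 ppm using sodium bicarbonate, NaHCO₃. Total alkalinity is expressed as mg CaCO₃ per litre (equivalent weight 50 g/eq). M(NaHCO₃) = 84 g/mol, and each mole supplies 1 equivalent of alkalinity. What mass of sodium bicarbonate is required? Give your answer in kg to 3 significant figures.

121 kg

Volume: 1800 m³ = 1,800,000 L.
Alkalinity to add: (127 − 87) = 40 mg/L as CaCO₃ × 1,800,000 L = 72,000 g as CaCO₃.
Equivalents: 72,000 g ÷ 50 g/eq = 1440 eq.
NaHCO₃ supplies 1 eq per mole → 1440 mol.
Mass: 1440 mol × 84 g/mol = 121,000 g.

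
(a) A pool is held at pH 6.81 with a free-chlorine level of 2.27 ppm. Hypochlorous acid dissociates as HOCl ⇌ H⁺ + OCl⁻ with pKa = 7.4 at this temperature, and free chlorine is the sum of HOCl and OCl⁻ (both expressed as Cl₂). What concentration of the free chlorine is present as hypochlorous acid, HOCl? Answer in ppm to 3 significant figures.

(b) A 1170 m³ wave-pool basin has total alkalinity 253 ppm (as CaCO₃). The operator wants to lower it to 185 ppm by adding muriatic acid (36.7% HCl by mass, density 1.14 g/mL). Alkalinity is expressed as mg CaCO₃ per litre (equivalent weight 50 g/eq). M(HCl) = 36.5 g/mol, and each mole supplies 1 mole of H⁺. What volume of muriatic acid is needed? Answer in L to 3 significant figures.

(a) [OCl⁻]/[HOCl] = 10^(pH − pKa) = 10^(6.81 − 7.4) = 10^-0.59 = 0.257.
(a) Fraction as HOCl = 1 / (1 + 0.257) = 0.7955.
(a) HOCl = 0.7955 × 2.27 ppm = 1.806 ppm.

(b) Volume: 1170 m³ = 1,170,000 L.
(b) Alkalinity to neutralize: (253 − 185) = 68 mg/L as CaCO₃ × 1,170,000 L = 79,560 g as CaCO₃.
(b) Equivalents of H⁺ required: 79,560 ÷ 50 g/eq = 1591 eq = 1591 mol HCl.
(b) Mass of HCl: 1591 × 36.5 = 58,080 g.
(b) Mass of 36.7% solution: 58,080 / 0.367 = 158,300 g.
(b) Volume: 158,300 g ÷ 1.14 g/mL = 138,800 mL.

(a) 1.81 ppm; (b) 139 L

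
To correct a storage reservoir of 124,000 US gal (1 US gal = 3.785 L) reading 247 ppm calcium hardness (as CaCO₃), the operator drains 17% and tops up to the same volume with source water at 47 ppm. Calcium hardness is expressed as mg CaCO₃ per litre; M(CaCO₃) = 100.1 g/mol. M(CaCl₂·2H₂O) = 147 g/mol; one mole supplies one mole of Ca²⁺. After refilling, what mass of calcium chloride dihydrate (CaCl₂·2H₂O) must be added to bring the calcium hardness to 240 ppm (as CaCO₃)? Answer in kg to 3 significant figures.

18.6 kg

Volume: 124,000 US gal × 3.785 L/gal = 469,340 L.
After draining 17% and refilling: 247 × 0.83 + 47 × 0.17 = 213 ppm.
Deficit to target: 240 − 213 = 27 mg/L.
As CaCO₃: 27 mg/L × 469,340 L = 12,670 g; ÷ 100.1 = 126.6 mol Ca²⁺.
Mass: 126.6 × 147 = 18,610 g.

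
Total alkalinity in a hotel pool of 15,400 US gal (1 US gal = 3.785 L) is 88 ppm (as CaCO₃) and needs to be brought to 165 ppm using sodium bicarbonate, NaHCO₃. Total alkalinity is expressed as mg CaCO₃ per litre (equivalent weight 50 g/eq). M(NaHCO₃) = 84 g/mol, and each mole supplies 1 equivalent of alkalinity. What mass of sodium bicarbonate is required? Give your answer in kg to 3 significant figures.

Volume: 15,400 US gal × 3.785 L/gal = 58,289 L.
Alkalinity to add: (165 − 88) = 77 mg/L as CaCO₃ × 58,289 L = 4488 g as CaCO₃.
Equivalents: 4488 g ÷ 50 g/eq = 89.77 eq.
NaHCO₃ supplies 1 eq per mole → 89.77 mol.
Mass: 89.77 mol × 84 g/mol = 7540 g.

7.54 kg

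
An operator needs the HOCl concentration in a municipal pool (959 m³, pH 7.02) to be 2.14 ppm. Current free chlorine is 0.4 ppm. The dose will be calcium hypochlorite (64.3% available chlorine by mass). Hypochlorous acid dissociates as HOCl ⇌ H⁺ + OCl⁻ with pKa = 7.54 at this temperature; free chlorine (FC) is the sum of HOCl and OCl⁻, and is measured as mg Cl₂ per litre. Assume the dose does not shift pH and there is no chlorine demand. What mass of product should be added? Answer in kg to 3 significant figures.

Volume: 959 m³ = 959,000 L.
[OCl⁻]/[HOCl] = 10^(pH − pKa) = 10^(7.02 − 7.54) = 0.302; fraction as HOCl = 1/(1 + 0.302) = 0.7681.
Free chlorine required for 2.14 ppm HOCl: 2.14 / 0.7681 = 2.786 ppm.
FC to add: 2.786 − 0.4 = 2.386 mg/L as Cl₂.
Cl₂ equivalent: 2.386 mg/L × 959,000 L = 2288 g.
Product at 64.3% available Cl: 2288 / 0.643 = 3559 g.

3.56 kg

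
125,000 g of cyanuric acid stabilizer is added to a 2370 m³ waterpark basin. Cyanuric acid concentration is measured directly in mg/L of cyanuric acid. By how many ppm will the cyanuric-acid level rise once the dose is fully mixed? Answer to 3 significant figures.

Volume: 2370 m³ = 2,370,000 L.
Rise: 125,000 g / 2,370,000 L × 1000 = 52.74 mg/L.

52.7 ppm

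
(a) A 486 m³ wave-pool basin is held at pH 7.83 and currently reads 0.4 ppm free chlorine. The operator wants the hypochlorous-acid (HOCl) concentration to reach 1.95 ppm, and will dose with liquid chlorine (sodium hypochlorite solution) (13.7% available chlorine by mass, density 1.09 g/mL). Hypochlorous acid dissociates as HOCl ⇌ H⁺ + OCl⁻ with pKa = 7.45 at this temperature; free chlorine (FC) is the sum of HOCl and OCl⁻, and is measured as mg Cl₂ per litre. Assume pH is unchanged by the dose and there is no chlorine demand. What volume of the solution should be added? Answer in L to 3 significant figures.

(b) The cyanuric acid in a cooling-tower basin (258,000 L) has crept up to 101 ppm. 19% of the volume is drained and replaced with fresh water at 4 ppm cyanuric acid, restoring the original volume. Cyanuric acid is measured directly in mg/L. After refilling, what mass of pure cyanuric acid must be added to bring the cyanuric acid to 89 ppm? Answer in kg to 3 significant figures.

(a) 20.3 L; (b) 1.66 kg

(a) Volume: 486 m³ = 486,000 L.
(a) [OCl⁻]/[HOCl] = 10^(pH − pKa) = 10^(7.83 − 7.45) = 2.399; fraction as HOCl = 1/(1 + 2.399) = 0.2942.
(a) Free chlorine required for 1.95 ppm HOCl: 1.95 / 0.2942 = 6.628 ppm.
(a) FC to add: 6.628 − 0.4 = 6.228 mg/L as Cl₂.
(a) Cl₂ equivalent: 6.228 mg/L × 486,000 L = 3027 g.
(a) Product at 13.7% available Cl: 3027 / 0.137 = 22,090 g.
(a) Volume: 22,090 g ÷ 1.09 g/mL = 20,270 mL.

(b) After draining 19% and refilling: 101 × 0.81 + 4 × 0.19 = 82.57 ppm.
(b) Deficit to target: 89 − 82.57 = 6.43 mg/L.
(b) Mass: 6.43 mg/L × 258,000 L = 1659 g cyanuric acid.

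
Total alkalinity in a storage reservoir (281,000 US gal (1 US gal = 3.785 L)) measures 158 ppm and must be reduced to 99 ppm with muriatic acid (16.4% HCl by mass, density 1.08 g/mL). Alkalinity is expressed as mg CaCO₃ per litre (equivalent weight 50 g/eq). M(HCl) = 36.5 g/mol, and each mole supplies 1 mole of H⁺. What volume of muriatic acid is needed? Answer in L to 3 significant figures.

259 L

Volume: 281,000 US gal × 3.785 L/gal = 1,063,585 L.
Alkalinity to neutralize: (158 − 99) = 59 mg/L as CaCO₃ × 1,063,585 L = 62,750 g as CaCO₃.
Equivalents of H⁺ required: 62,750 ÷ 50 g/eq = 1255 eq = 1255 mol HCl.
Mass of HCl: 1255 × 36.5 = 45,810 g.
Mass of 16.4% solution: 45,810 / 0.164 = 279,300 g.
Volume: 279,300 g ÷ 1.08 g/mL = 258,600 mL.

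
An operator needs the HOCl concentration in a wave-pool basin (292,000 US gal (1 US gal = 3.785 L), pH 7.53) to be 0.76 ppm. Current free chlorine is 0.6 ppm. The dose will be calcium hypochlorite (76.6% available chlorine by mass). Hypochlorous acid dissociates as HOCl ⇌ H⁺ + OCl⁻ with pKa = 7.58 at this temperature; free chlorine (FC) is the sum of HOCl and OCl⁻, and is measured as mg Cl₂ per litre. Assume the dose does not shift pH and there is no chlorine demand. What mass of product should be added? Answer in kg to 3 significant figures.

Volume: 292,000 US gal × 3.785 L/gal = 1,105,220 L.
[OCl⁻]/[HOCl] = 10^(pH − pKa) = 10^(7.53 − 7.58) = 0.8913; fraction as HOCl = 1/(1 + 0.8913) = 0.5288.
Free chlorine required for 0.76 ppm HOCl: 0.76 / 0.5288 = 1.437 ppm.
FC to add: 1.437 − 0.6 = 0.8374 mg/L as Cl₂.
Cl₂ equivalent: 0.8374 mg/L × 1,105,220 L = 925.5 g.
Product at 76.6% available Cl: 925.5 / 0.766 = 1208 g.

1.21 kg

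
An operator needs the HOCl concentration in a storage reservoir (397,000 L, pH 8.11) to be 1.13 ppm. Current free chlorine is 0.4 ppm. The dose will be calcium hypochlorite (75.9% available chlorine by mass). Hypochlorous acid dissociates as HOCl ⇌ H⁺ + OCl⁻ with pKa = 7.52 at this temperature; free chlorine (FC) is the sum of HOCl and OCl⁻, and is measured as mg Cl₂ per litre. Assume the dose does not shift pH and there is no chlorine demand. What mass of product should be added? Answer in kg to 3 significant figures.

2.68 kg

[OCl⁻]/[HOCl] = 10^(pH − pKa) = 10^(8.11 − 7.52) = 3.89; fraction as HOCl = 1/(1 + 3.89) = 0.2045.
Free chlorine required for 1.13 ppm HOCl: 1.13 / 0.2045 = 5.526 ppm.
FC to add: 5.526 − 0.4 = 5.126 mg/L as Cl₂.
Cl₂ equivalent: 5.126 mg/L × 397,000 L = 2035 g.
Product at 75.9% available Cl: 2035 / 0.759 = 2681 g.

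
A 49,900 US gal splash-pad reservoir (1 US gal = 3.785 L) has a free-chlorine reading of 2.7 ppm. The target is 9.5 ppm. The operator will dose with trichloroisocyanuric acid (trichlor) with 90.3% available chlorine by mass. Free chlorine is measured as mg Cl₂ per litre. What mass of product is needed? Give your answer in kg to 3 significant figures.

1.42 kg

Volume: 49,900 US gal × 3.785 L/gal = 188,872 L.
Chlorine deficit: 9.5 − 2.7 = 6.8 ppm = 6.8 mg/L as Cl₂.
Cl₂ equivalent needed: 6.8 mg/L × 188,872 L = 1,284,000 mg = 1284 g.
Product at 90.3% available chlorine: 1284 / 0.903 = 1422 g.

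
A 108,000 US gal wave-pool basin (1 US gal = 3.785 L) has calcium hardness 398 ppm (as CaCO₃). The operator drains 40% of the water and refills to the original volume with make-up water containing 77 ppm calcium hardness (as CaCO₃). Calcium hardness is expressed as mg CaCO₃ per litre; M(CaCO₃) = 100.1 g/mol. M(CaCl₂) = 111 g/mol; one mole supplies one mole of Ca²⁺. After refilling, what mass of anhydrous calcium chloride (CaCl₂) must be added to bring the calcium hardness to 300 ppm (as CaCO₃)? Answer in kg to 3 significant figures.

Volume: 108,000 US gal × 3.785 L/gal = 408,780 L.
After draining 40% and refilling: 398 × 0.60 + 77 × 0.40 = 269.6 ppm.
Deficit to target: 300 − 269.6 = 30.4 mg/L.
As CaCO₃: 30.4 mg/L × 408,780 L = 12,430 g; ÷ 100.1 = 124.1 mol Ca²⁺.
Mass: 124.1 × 111 = 13,780 g.

13.8 kg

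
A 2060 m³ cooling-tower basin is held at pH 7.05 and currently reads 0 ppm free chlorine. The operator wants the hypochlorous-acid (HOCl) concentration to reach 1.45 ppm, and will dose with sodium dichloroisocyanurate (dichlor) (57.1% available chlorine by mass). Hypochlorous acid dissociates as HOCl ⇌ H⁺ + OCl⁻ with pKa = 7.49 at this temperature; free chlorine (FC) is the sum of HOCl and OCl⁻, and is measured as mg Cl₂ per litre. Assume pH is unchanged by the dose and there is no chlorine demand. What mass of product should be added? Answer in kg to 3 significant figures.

7.13 kg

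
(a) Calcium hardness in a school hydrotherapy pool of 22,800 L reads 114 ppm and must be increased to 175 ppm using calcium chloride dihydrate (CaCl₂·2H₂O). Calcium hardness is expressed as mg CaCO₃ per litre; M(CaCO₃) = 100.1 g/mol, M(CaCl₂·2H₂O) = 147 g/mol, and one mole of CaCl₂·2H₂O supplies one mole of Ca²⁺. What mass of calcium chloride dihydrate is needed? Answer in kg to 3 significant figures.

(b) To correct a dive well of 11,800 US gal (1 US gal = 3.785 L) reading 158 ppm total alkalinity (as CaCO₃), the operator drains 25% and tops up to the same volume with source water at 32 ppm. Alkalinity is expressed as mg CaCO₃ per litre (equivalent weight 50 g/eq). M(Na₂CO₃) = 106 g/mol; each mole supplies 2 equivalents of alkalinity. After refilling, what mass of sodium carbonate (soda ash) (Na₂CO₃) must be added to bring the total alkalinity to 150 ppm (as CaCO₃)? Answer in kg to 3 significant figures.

(a) 2.04 kg; (b) 1.11 kg

(a) Hardness to add: (175 − 114) = 61 mg/L as CaCO₃ × 22,800 L = 1391 g as CaCO₃.
(a) Moles of Ca²⁺ (1 mol Ca²⁺ ≡ 1 mol CaCO₃): 1391 / 100.1 g/mol = 13.89 mol.
(a) Mass of CaCl₂·2H₂O: 13.89 × 147 = 2042 g.

(b) Volume: 11,800 US gal × 3.785 L/gal = 44,663 L.
(b) After draining 25% and refilling: 158 × 0.75 + 32 × 0.25 = 126.5 ppm.
(b) Deficit to target: 150 − 126.5 = 23.5 mg/L.
(b) As CaCO₃: 23.5 mg/L × 44,663 L = 1050 g; ÷ 50 g/eq ÷ 2 = 10.5 mol Na₂CO₃.
(b) Mass: 10.5 × 106 = 1113 g.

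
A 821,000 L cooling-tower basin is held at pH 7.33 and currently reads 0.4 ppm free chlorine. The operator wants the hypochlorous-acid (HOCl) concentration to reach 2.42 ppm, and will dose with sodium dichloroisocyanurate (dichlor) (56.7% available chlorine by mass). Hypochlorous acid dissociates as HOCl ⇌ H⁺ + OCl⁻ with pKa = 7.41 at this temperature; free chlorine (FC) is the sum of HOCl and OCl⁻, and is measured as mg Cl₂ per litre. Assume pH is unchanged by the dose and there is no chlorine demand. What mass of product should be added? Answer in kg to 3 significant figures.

5.84 kg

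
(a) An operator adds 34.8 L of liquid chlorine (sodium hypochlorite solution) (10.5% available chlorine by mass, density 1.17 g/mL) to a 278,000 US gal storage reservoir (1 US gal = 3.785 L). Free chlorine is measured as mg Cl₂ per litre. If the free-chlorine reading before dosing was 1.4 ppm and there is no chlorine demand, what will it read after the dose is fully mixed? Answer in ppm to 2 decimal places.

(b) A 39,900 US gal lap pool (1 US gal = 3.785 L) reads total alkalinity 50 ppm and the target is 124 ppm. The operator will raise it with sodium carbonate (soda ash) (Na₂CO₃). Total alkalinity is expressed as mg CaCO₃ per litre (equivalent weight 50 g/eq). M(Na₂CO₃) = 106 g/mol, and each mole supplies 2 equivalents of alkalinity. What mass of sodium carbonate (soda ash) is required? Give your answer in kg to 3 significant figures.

(a) 5.46 ppm; (b) 11.8 kg

(a) Volume: 278,000 US gal × 3.785 L/gal = 1,052,230 L.
(a) Mass of solution: 34.8 L × 1000 mL/L × 1.17 g/mL = 40,720 g.
(a) Available chlorine delivered: 40,720 g × 0.105 = 4275 g as Cl₂.
(a) Concentration rise: 4275 g / 1,052,230 L = 4.063 mg/L = 4.06 ppm.
(a) Final FC: 1.4 + 4.06 = 5.46 ppm.

(b) Volume: 39,900 US gal × 3.785 L/gal = 151,022 L.
(b) Alkalinity to add: (124 − 50) = 74 mg/L as CaCO₃ × 151,022 L = 11,180 g as CaCO₃.
(b) Equivalents: 11,180 g ÷ 50 g/eq = 223.5 eq.
(b) Each mole of Na₂CO₃ supplies 2 eq, so 223.5 / 2 = 111.8 mol.
(b) Mass: 111.8 mol × 106 g/mol = 11,850 g.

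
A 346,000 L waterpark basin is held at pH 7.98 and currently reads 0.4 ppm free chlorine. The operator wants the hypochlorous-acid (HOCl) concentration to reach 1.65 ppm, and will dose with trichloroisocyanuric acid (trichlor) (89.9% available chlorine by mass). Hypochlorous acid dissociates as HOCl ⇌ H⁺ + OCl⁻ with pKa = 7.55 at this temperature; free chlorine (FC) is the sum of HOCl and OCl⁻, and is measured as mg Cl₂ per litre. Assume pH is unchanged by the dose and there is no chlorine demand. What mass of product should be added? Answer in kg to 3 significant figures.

2.19 kg

[OCl⁻]/[HOCl] = 10^(pH − pKa) = 10^(7.98 − 7.55) = 2.692; fraction as HOCl = 1/(1 + 2.692) = 0.2709.
Free chlorine required for 1.65 ppm HOCl: 1.65 / 0.2709 = 6.091 ppm.
FC to add: 6.091 − 0.4 = 5.691 mg/L as Cl₂.
Cl₂ equivalent: 5.691 mg/L × 346,000 L = 1969 g.
Product at 89.9% available Cl: 1969 / 0.899 = 2190 g.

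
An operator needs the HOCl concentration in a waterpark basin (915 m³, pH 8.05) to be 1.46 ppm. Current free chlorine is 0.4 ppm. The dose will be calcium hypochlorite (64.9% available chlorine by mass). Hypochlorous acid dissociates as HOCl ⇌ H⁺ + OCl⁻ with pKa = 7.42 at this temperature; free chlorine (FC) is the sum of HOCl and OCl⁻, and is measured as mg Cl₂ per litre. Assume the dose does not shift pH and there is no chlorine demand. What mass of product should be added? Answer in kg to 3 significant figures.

Volume: 915 m³ = 915,000 L.
[OCl⁻]/[HOCl] = 10^(pH − pKa) = 10^(8.05 − 7.42) = 4.266; fraction as HOCl = 1/(1 + 4.266) = 0.1899.
Free chlorine required for 1.46 ppm HOCl: 1.46 / 0.1899 = 7.688 ppm.
FC to add: 7.688 − 0.4 = 7.288 mg/L as Cl₂.
Cl₂ equivalent: 7.288 mg/L × 915,000 L = 6669 g.
Product at 64.9% available Cl: 6669 / 0.649 = 10,280 g.

10.3 kg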